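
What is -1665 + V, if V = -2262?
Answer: -3927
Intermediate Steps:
-1665 + V = -1665 - 2262 = -3927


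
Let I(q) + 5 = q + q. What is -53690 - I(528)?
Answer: -54741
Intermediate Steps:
I(q) = -5 + 2*q (I(q) = -5 + (q + q) = -5 + 2*q)
-53690 - I(528) = -53690 - (-5 + 2*528) = -53690 - (-5 + 1056) = -53690 - 1*1051 = -53690 - 1051 = -54741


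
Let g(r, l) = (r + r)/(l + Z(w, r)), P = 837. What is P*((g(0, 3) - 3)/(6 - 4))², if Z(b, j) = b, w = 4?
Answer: 7533/4 ≈ 1883.3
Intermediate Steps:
g(r, l) = 2*r/(4 + l) (g(r, l) = (r + r)/(l + 4) = (2*r)/(4 + l) = 2*r/(4 + l))
P*((g(0, 3) - 3)/(6 - 4))² = 837*((2*0/(4 + 3) - 3)/(6 - 4))² = 837*((2*0/7 - 3)/2)² = 837*((2*0*(⅐) - 3)*(½))² = 837*((0 - 3)*(½))² = 837*(-3*½)² = 837*(-3/2)² = 837*(9/4) = 7533/4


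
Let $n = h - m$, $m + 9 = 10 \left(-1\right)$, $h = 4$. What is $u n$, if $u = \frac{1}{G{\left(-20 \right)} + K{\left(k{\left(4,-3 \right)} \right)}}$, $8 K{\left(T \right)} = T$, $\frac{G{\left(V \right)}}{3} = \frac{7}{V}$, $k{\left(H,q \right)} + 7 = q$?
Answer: $-10$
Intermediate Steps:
$k{\left(H,q \right)} = -7 + q$
$G{\left(V \right)} = \frac{21}{V}$ ($G{\left(V \right)} = 3 \frac{7}{V} = \frac{21}{V}$)
$K{\left(T \right)} = \frac{T}{8}$
$m = -19$ ($m = -9 + 10 \left(-1\right) = -9 - 10 = -19$)
$u = - \frac{10}{23}$ ($u = \frac{1}{\frac{21}{-20} + \frac{-7 - 3}{8}} = \frac{1}{21 \left(- \frac{1}{20}\right) + \frac{1}{8} \left(-10\right)} = \frac{1}{- \frac{21}{20} - \frac{5}{4}} = \frac{1}{- \frac{23}{10}} = - \frac{10}{23} \approx -0.43478$)
$n = 23$ ($n = 4 - -19 = 4 + 19 = 23$)
$u n = \left(- \frac{10}{23}\right) 23 = -10$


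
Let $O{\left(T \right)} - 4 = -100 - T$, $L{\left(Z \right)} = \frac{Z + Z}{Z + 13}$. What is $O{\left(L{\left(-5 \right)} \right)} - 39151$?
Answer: $- \frac{156983}{4} \approx -39246.0$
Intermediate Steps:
$L{\left(Z \right)} = \frac{2 Z}{13 + Z}$
$O{\left(T \right)} = -96 - T$ ($O{\left(T \right)} = 4 - \left(100 + T\right) = -96 - T$)
$O{\left(L{\left(-5 \right)} \right)} - 39151 = \left(-96 - 2 \left(-5\right) \frac{1}{13 - 5}\right) - 39151 = \left(-96 - 2 \left(-5\right) \frac{1}{8}\right) - 39151 = \left(-96 - - \frac{5}{4}\right) - 39151 = \left(-96 + \frac{5}{4}\right) - 39151 = - \frac{379}{4} - 39151 = - \frac{156983}{4}$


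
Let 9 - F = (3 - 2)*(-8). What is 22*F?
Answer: 374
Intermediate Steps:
F = 17 (F = 9 - (3 - 2)*(-8) = 9 - (-8) = 9 - 1*(-8) = 9 + 8 = 17)
22*F = 22*17 = 374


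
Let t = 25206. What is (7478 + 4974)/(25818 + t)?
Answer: 3113/12756 ≈ 0.24404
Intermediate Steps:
(7478 + 4974)/(25818 + t) = (7478 + 4974)/(25818 + 25206) = 12452/51024 = 12452*(1/51024) = 3113/12756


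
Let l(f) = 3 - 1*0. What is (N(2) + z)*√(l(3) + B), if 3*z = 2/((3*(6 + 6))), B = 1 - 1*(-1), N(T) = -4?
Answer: -215*√5/54 ≈ -8.9029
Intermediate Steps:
l(f) = 3 (l(f) = 3 + 0 = 3)
B = 2 (B = 1 + 1 = 2)
z = 1/54 (z = (2/((3*(6 + 6))))/3 = (2/((3*12)))/3 = (2/36)/3 = (2*(1/36))/3 = (⅓)*(1/18) = 1/54 ≈ 0.018519)
(N(2) + z)*√(l(3) + B) = (-4 + 1/54)*√(3 + 2) = -215*√5/54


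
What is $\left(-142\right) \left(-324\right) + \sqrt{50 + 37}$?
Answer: $46008 + \sqrt{87} \approx 46017.0$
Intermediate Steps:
$\left(-142\right) \left(-324\right) + \sqrt{50 + 37} = 46008 + \sqrt{87}$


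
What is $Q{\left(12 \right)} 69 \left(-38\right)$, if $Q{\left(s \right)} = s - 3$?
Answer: $-23598$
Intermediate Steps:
$Q{\left(s \right)} = -3 + s$ ($Q{\left(s \right)} = s - 3 = -3 + s$)
$Q{\left(12 \right)} 69 \left(-38\right) = \left(-3 + 12\right) 69 \left(-38\right) = 9 \cdot 69 \left(-38\right) = 621 \left(-38\right) = -23598$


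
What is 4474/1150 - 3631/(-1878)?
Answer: 6288911/1079850 ≈ 5.8239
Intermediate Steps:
4474/1150 - 3631/(-1878) = 4474*(1/1150) - 3631*(-1/1878) = 2237/575 + 3631/1878 = 6288911/1079850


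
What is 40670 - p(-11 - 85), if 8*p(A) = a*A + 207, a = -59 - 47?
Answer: 314977/8 ≈ 39372.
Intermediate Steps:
a = -106
p(A) = 207/8 - 53*A/4 (p(A) = (-106*A + 207)/8 = (207 - 106*A)/8 = 207/8 - 53*A/4)
40670 - p(-11 - 85) = 40670 - (207/8 - 53*(-11 - 85)/4) = 40670 - (207/8 - 53/4*(-96)) = 40670 - (207/8 + 1272) = 40670 - 1*10383/8 = 40670 - 10383/8 = 314977/8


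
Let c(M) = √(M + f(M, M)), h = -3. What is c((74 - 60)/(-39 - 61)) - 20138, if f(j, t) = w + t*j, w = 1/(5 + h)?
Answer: -20138 + √949/50 ≈ -20137.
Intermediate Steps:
w = ½ (w = 1/(5 - 3) = 1/2 = ½ ≈ 0.50000)
f(j, t) = ½ + j*t (f(j, t) = ½ + t*j = ½ + j*t)
c(M) = √(½ + M + M²) (c(M) = √(M + (½ + M*M)) = √(M + (½ + M²)) = √(½ + M + M²))
c((74 - 60)/(-39 - 61)) - 20138 = √(2 + 4*((74 - 60)/(-39 - 61)) + 4*((74 - 60)/(-39 - 61))²)/2 - 20138 = √(2 + 4*(14/(-100)) + 4*(14/(-100))²)/2 - 20138 = √(2 + 4*(14*(-1/100)) + 4*(14*(-1/100))²)/2 - 20138 = √(2 + 4*(-7/50) + 4*(-7/50)²)/2 - 20138 = √(2 - 14/25 + 4*(49/2500))/2 - 20138 = √(2 - 14/25 + 49/625)/2 - 20138 = √(949/625)/2 - 20138 = (√949/25)/2 - 20138 = √949/50 - 20138 = -20138 + √949/50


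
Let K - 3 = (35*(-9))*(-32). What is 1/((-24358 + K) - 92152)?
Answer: -1/106427 ≈ -9.3961e-6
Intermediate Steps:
K = 10083 (K = 3 + (35*(-9))*(-32) = 3 - 315*(-32) = 3 + 10080 = 10083)
1/((-24358 + K) - 92152) = 1/((-24358 + 10083) - 92152) = 1/(-14275 - 92152) = 1/(-106427) = -1/106427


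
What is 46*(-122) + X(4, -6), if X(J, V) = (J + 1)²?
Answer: -5587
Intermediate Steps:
X(J, V) = (1 + J)²
46*(-122) + X(4, -6) = 46*(-122) + (1 + 4)² = -5612 + 5² = -5612 + 25 = -5587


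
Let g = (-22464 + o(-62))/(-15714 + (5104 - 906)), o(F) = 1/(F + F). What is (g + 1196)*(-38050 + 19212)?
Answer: -16112653803019/713992 ≈ -2.2567e+7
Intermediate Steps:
o(F) = 1/(2*F)
g = 2785537/1427984 (g = (-22464 + (½)/(-62))/(-15714 + (5104 - 906)) = (-22464 + (½)*(-1/62))/(-15714 + 4198) = (-22464 - 1/124)/(-11516) = -2785537/124*(-1/11516) = 2785537/1427984 ≈ 1.9507)
(g + 1196)*(-38050 + 19212) = (2785537/1427984 + 1196)*(-38050 + 19212) = (1710654401/1427984)*(-18838) = -16112653803019/713992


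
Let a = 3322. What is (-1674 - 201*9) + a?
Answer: -161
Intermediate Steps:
(-1674 - 201*9) + a = (-1674 - 201*9) + 3322 = (-1674 - 1809) + 3322 = -3483 + 3322 = -161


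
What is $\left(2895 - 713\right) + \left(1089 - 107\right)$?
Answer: $3164$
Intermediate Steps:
$\left(2895 - 713\right) + \left(1089 - 107\right) = 2182 + 982 = 3164$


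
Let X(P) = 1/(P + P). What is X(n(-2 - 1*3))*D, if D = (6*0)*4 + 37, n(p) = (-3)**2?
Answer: 37/18 ≈ 2.0556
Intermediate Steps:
n(p) = 9
X(P) = 1/(2*P)
D = 37 (D = 0*4 + 37 = 0 + 37 = 37)
X(n(-2 - 1*3))*D = ((1/2)/9)*37 = ((1/2)*(1/9))*37 = (1/18)*37 = 37/18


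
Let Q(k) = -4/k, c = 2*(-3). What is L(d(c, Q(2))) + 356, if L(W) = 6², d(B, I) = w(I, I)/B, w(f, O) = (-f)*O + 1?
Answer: 392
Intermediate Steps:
c = -6
w(f, O) = 1 - O*f (w(f, O) = -O*f + 1 = 1 - O*f)
d(B, I) = (1 - I²)/B (d(B, I) = (1 - I*I)/B = (1 - I²)/B)
L(W) = 36
L(d(c, Q(2))) + 356 = 36 + 356 = 392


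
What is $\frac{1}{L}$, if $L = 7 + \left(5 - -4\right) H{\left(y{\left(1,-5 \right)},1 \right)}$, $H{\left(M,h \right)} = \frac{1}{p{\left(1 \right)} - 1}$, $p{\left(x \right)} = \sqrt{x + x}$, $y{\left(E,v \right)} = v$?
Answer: $\frac{8}{47} - \frac{9 \sqrt{2}}{94} \approx 0.034809$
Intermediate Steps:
$p{\left(x \right)} = \sqrt{2} \sqrt{x}$ ($p{\left(x \right)} = \sqrt{2 x} = \sqrt{2} \sqrt{x}$)
$H{\left(M,h \right)} = \frac{1}{-1 + \sqrt{2}}$ ($H{\left(M,h \right)} = \frac{1}{\sqrt{2} \sqrt{1} - 1} = \frac{1}{\sqrt{2} \cdot 1 - 1} = \frac{1}{\sqrt{2} - 1} = \frac{1}{-1 + \sqrt{2}}$)
$L = 16 + 9 \sqrt{2}$ ($L = 7 + \left(5 - -4\right) \left(1 + \sqrt{2}\right) = 7 + \left(5 + 4\right) \left(1 + \sqrt{2}\right) = 7 + 9 \left(1 + \sqrt{2}\right) = 7 + \left(9 + 9 \sqrt{2}\right) = 16 + 9 \sqrt{2} \approx 28.728$)
$\frac{1}{L} = \frac{1}{16 + 9 \sqrt{2}}$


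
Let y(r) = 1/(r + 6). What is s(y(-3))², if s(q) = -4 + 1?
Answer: 9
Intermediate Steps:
y(r) = 1/(6 + r)
s(q) = -3
s(y(-3))² = (-3)² = 9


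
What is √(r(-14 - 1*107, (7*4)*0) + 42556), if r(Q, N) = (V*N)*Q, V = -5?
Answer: 2*√10639 ≈ 206.29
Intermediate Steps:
r(Q, N) = -5*N*Q (r(Q, N) = (-5*N)*Q = -5*N*Q)
√(r(-14 - 1*107, (7*4)*0) + 42556) = √(-5*(7*4)*0*(-14 - 1*107) + 42556) = √(-5*28*0*(-14 - 107) + 42556) = √(-5*0*(-121) + 42556) = √(0 + 42556) = √42556 = 2*√10639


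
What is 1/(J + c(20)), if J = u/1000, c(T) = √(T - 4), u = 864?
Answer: 125/608 ≈ 0.20559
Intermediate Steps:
c(T) = √(-4 + T)
J = 108/125 (J = 864/1000 = 864*(1/1000) = 108/125 ≈ 0.86400)
1/(J + c(20)) = 1/(108/125 + √(-4 + 20)) = 1/(108/125 + √16) = 1/(108/125 + 4) = 1/(608/125) = 125/608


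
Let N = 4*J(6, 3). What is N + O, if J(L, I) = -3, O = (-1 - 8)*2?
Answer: -30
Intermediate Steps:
O = -18 (O = -9*2 = -18)
N = -12 (N = 4*(-3) = -12)
N + O = -12 - 18 = -30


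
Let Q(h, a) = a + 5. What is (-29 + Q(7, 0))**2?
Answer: 576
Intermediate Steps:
Q(h, a) = 5 + a
(-29 + Q(7, 0))**2 = (-29 + (5 + 0))**2 = (-29 + 5)**2 = (-24)**2 = 576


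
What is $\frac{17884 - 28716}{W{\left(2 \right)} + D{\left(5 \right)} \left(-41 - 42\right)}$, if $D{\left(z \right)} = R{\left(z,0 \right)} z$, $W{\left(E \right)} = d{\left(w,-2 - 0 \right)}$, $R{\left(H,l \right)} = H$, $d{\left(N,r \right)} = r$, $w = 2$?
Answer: $\frac{10832}{2077} \approx 5.2152$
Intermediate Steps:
$W{\left(E \right)} = -2$ ($W{\left(E \right)} = -2 - 0 = -2 + 0 = -2$)
$D{\left(z \right)} = z^{2}$ ($D{\left(z \right)} = z z = z^{2}$)
$\frac{17884 - 28716}{W{\left(2 \right)} + D{\left(5 \right)} \left(-41 - 42\right)} = \frac{17884 - 28716}{-2 + 5^{2} \left(-41 - 42\right)} = - \frac{10832}{-2 + 25 \left(-83\right)} = - \frac{10832}{-2 - 2075} = - \frac{10832}{-2077} = \left(-10832\right) \left(- \frac{1}{2077}\right) = \frac{10832}{2077}$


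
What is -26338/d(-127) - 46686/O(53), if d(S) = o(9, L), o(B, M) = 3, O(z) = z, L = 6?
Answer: -1535972/159 ≈ -9660.2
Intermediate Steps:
d(S) = 3
-26338/d(-127) - 46686/O(53) = -26338/3 - 46686/53 = -1535972/159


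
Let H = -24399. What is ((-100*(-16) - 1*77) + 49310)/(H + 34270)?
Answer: 50833/9871 ≈ 5.1497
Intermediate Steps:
((-100*(-16) - 1*77) + 49310)/(H + 34270) = ((-100*(-16) - 1*77) + 49310)/(-24399 + 34270) = ((1600 - 77) + 49310)/9871 = (1523 + 49310)*(1/9871) = 50833*(1/9871) = 50833/9871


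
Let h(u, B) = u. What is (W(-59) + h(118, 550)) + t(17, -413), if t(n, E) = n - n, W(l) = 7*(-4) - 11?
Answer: 79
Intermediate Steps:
W(l) = -39 (W(l) = -28 - 11 = -39)
t(n, E) = 0
(W(-59) + h(118, 550)) + t(17, -413) = (-39 + 118) + 0 = 79 + 0 = 79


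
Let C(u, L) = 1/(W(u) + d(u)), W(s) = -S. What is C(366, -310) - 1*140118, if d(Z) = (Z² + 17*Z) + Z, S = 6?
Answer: -19691903483/140538 ≈ -1.4012e+5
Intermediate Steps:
W(s) = -6 (W(s) = -1*6 = -6)
d(Z) = Z² + 18*Z
C(u, L) = 1/(-6 + u*(18 + u))
C(366, -310) - 1*140118 = 1/(-6 + 366*(18 + 366)) - 1*140118 = 1/(-6 + 366*384) - 140118 = 1/(-6 + 140544) - 140118 = 1/140538 - 140118 = -19691903483/140538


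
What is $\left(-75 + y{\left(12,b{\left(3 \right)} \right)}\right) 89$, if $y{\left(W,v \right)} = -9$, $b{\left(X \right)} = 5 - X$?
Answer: $-7476$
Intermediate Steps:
$\left(-75 + y{\left(12,b{\left(3 \right)} \right)}\right) 89 = \left(-75 - 9\right) 89 = \left(-84\right) 89 = -7476$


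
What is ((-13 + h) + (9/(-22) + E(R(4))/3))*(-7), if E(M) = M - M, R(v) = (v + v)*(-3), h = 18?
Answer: -707/22 ≈ -32.136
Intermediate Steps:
R(v) = -6*v (R(v) = (2*v)*(-3) = -6*v)
E(M) = 0
((-13 + h) + (9/(-22) + E(R(4))/3))*(-7) = ((-13 + 18) + (9/(-22) + 0/3))*(-7) = (5 + (9*(-1/22) + 0*(1/3)))*(-7) = (5 + (-9/22 + 0))*(-7) = (5 - 9/22)*(-7) = (101/22)*(-7) = -707/22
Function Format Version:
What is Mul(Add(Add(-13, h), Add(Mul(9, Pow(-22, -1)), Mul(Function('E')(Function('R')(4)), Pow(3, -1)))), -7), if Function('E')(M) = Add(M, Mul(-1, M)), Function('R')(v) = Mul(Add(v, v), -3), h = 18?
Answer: Rational(-707, 22) ≈ -32.136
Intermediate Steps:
Function('R')(v) = Mul(-6, v) (Function('R')(v) = Mul(Mul(2, v), -3) = Mul(-6, v))
Function('E')(M) = 0
Mul(Add(Add(-13, h), Add(Mul(9, Pow(-22, -1)), Mul(Function('E')(Function('R')(4)), Pow(3, -1)))), -7) = Mul(Add(Add(-13, 18), Add(Mul(9, Pow(-22, -1)), Mul(0, Pow(3, -1)))), -7) = Mul(Add(5, Add(Mul(9, Rational(-1, 22)), Mul(0, Rational(1, 3)))), -7) = Mul(Add(5, Add(Rational(-9, 22), 0)), -7) = Mul(Add(5, Rational(-9, 22)), -7) = Mul(Rational(101, 22), -7) = Rational(-707, 22)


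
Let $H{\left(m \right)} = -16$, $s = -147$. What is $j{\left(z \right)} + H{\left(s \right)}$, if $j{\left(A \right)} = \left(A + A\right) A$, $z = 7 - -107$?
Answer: $25976$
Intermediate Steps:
$z = 114$ ($z = 7 + 107 = 114$)
$j{\left(A \right)} = 2 A^{2}$ ($j{\left(A \right)} = 2 A A = 2 A^{2}$)
$j{\left(z \right)} + H{\left(s \right)} = 2 \cdot 114^{2} - 16 = 2 \cdot 12996 - 16 = 25992 - 16 = 25976$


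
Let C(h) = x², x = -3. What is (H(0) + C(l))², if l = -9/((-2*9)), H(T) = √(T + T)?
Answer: 81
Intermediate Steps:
H(T) = √2*√T (H(T) = √(2*T) = √2*√T)
l = ½ (l = -9/(-18) = -9*(-1/18) = ½ ≈ 0.50000)
C(h) = 9 (C(h) = (-3)² = 9)
(H(0) + C(l))² = (√2*√0 + 9)² = (√2*0 + 9)² = (0 + 9)² = 9² = 81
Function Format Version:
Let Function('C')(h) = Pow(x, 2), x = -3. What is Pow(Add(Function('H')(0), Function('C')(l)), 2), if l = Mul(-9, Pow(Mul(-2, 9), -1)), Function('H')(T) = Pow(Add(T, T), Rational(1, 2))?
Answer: 81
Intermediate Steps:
Function('H')(T) = Mul(Pow(2, Rational(1, 2)), Pow(T, Rational(1, 2))) (Function('H')(T) = Pow(Mul(2, T), Rational(1, 2)) = Mul(Pow(2, Rational(1, 2)), Pow(T, Rational(1, 2))))
l = Rational(1, 2) (l = Mul(-9, Pow(-18, -1)) = Mul(-9, Rational(-1, 18)) = Rational(1, 2) ≈ 0.50000)
Function('C')(h) = 9 (Function('C')(h) = Pow(-3, 2) = 9)
Pow(Add(Function('H')(0), Function('C')(l)), 2) = Pow(Add(Mul(Pow(2, Rational(1, 2)), Pow(0, Rational(1, 2))), 9), 2) = Pow(Add(Mul(Pow(2, Rational(1, 2)), 0), 9), 2) = Pow(Add(0, 9), 2) = Pow(9, 2) = 81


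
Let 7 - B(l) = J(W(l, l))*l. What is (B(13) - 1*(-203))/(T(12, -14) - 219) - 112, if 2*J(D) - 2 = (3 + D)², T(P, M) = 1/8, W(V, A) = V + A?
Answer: -153956/1751 ≈ -87.925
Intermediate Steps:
W(V, A) = A + V
T(P, M) = ⅛
J(D) = 1 + (3 + D)²/2
B(l) = 7 - l*(1 + (3 + 2*l)²/2) (B(l) = 7 - (1 + (3 + (l + l))²/2)*l = 7 - (1 + (3 + 2*l)²/2)*l = 7 - l*(1 + (3 + 2*l)²/2))
(B(13) - 1*(-203))/(T(12, -14) - 219) - 112 = ((7 - ½*13*(2 + (3 + 2*13)²)) - 1*(-203))/(⅛ - 219) - 112 = ((7 - ½*13*(2 + (3 + 26)²)) + 203)/(-1751/8) - 112 = -8*((7 - ½*13*(2 + 29²)) + 203)/1751 - 112 = -8*((7 - ½*13*(2 + 841)) + 203)/1751 - 112 = -8*((7 - ½*13*843) + 203)/1751 - 112 = -8*((7 - 10959/2) + 203)/1751 - 112 = -8*(-10945/2 + 203)/1751 - 112 = -8/1751*(-10539/2) - 112 = 42156/1751 - 112 = -153956/1751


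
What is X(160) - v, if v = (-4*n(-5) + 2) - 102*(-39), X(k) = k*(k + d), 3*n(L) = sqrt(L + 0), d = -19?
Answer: 18580 + 4*I*sqrt(5)/3 ≈ 18580.0 + 2.9814*I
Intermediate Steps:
n(L) = sqrt(L)/3 (n(L) = sqrt(L + 0)/3 = sqrt(L)/3)
X(k) = k*(-19 + k) (X(k) = k*(k - 19) = k*(-19 + k))
v = 3980 - 4*I*sqrt(5)/3 (v = (-4*sqrt(-5)/3 + 2) - 102*(-39) = (-4*I*sqrt(5)/3 + 2) + 3978 = (2 - 4*I*sqrt(5)/3) + 3978 = 3980 - 4*I*sqrt(5)/3 ≈ 3980.0 - 2.9814*I)
X(160) - v = 160*(-19 + 160) - (3980 - 4*I*sqrt(5)/3) = 160*141 + (-3980 + 4*I*sqrt(5)/3) = 22560 + (-3980 + 4*I*sqrt(5)/3) = 18580 + 4*I*sqrt(5)/3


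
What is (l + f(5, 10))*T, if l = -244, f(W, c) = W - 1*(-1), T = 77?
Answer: -18326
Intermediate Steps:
f(W, c) = 1 + W (f(W, c) = W + 1 = 1 + W)
(l + f(5, 10))*T = (-244 + (1 + 5))*77 = (-244 + 6)*77 = -238*77 = -18326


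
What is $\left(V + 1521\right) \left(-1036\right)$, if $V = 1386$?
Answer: $-3011652$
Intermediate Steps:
$\left(V + 1521\right) \left(-1036\right) = \left(1386 + 1521\right) \left(-1036\right) = 2907 \left(-1036\right) = -3011652$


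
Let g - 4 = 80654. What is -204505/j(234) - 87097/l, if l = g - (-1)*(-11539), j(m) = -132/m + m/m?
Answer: -551273543354/1175023 ≈ -4.6916e+5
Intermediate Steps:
j(m) = 1 - 132/m (j(m) = -132/m + 1 = 1 - 132/m)
g = 80658 (g = 4 + 80654 = 80658)
l = 69119 (l = 80658 - (-1)*(-11539) = 80658 - 1*11539 = 80658 - 11539 = 69119)
-204505/j(234) - 87097/l = -204505*234/(-132 + 234) - 87097/69119 = -204505/((1/234)*102) - 87097*1/69119 = -204505/17/39 - 87097/69119 = -204505*39/17 - 87097/69119 = -7975695/17 - 87097/69119 = -551273543354/1175023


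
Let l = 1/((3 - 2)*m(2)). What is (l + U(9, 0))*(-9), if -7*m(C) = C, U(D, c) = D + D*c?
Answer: -99/2 ≈ -49.500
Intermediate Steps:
m(C) = -C/7
l = -7/2 (l = 1/((3 - 2)*(-⅐*2)) = 1/(1*(-2/7)) = 1/(-2/7) = -7/2 ≈ -3.5000)
(l + U(9, 0))*(-9) = (-7/2 + 9*(1 + 0))*(-9) = (-7/2 + 9*1)*(-9) = (-7/2 + 9)*(-9) = (11/2)*(-9) = -99/2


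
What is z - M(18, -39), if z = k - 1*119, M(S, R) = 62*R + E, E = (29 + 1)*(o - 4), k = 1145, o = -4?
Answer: 3684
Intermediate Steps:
E = -240 (E = (29 + 1)*(-4 - 4) = 30*(-8) = -240)
M(S, R) = -240 + 62*R (M(S, R) = 62*R - 240 = -240 + 62*R)
z = 1026 (z = 1145 - 1*119 = 1145 - 119 = 1026)
z - M(18, -39) = 1026 - (-240 + 62*(-39)) = 1026 - (-240 - 2418) = 1026 - 1*(-2658) = 1026 + 2658 = 3684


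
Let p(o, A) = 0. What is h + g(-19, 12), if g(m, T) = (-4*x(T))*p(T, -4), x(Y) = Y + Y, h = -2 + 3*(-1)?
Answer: -5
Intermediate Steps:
h = -5 (h = -2 - 3 = -5)
x(Y) = 2*Y
g(m, T) = 0 (g(m, T) = -8*T*0 = 0)
h + g(-19, 12) = -5 + 0 = -5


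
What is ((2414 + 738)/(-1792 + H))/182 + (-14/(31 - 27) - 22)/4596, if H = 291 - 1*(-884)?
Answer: -5783363/172034408 ≈ -0.033617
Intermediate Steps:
H = 1175 (H = 291 + 884 = 1175)
((2414 + 738)/(-1792 + H))/182 + (-14/(31 - 27) - 22)/4596 = ((2414 + 738)/(-1792 + 1175))/182 + (-14/(31 - 27) - 22)/4596 = (3152/(-617))*(1/182) + (-14/4 - 22)*(1/4596) = (3152*(-1/617))*(1/182) + (-14*¼ - 22)*(1/4596) = -3152/617*1/182 + (-7/2 - 22)*(1/4596) = -1576/56147 - 51/2*1/4596 = -1576/56147 - 17/3064 = -5783363/172034408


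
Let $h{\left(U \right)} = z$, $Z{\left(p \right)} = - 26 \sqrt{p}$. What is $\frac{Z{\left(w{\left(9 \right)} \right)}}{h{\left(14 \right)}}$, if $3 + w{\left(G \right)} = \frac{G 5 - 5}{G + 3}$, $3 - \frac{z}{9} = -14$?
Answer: $- \frac{26 \sqrt{3}}{459} \approx -0.098112$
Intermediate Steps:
$z = 153$ ($z = 27 - -126 = 27 + 126 = 153$)
$w{\left(G \right)} = -3 + \frac{-5 + 5 G}{3 + G}$ ($w{\left(G \right)} = -3 + \frac{G 5 - 5}{G + 3} = -3 + \frac{5 G - 5}{3 + G} = -3 + \frac{-5 + 5 G}{3 + G}$)
$h{\left(U \right)} = 153$
$\frac{Z{\left(w{\left(9 \right)} \right)}}{h{\left(14 \right)}} = \frac{\left(-26\right) \sqrt{\frac{2 \left(-7 + 9\right)}{3 + 9}}}{153} = - 26 \sqrt{2 \cdot \frac{1}{12} \cdot 2} \cdot \frac{1}{153} = - \frac{26}{\sqrt{3}} \cdot \frac{1}{153} = - 26 \frac{\sqrt{3}}{3} \cdot \frac{1}{153} = - \frac{26 \sqrt{3}}{3} \cdot \frac{1}{153} = - \frac{26 \sqrt{3}}{459}$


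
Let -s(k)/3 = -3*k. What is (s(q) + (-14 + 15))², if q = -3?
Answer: 676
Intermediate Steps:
s(k) = 9*k (s(k) = -(-9)*k = 9*k)
(s(q) + (-14 + 15))² = (9*(-3) + (-14 + 15))² = (-27 + 1)² = (-26)² = 676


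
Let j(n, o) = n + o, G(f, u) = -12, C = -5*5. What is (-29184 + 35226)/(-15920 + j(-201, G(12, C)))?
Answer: -6042/16133 ≈ -0.37451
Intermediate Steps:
C = -25
(-29184 + 35226)/(-15920 + j(-201, G(12, C))) = (-29184 + 35226)/(-15920 + (-201 - 12)) = 6042/(-15920 - 213) = 6042/(-16133) = 6042*(-1/16133) = -6042/16133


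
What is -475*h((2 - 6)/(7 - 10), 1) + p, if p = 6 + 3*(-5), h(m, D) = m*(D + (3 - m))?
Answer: -15281/9 ≈ -1697.9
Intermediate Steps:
h(m, D) = m*(3 + D - m)
p = -9 (p = 6 - 15 = -9)
-475*h((2 - 6)/(7 - 10), 1) + p = -475*(2 - 6)/(7 - 10)*(3 + 1 - (2 - 6)/(7 - 10)) - 9 = -475*(-4/(-3))*(3 + 1 - (-4)/(-3)) - 9 = -475*(-4*(-⅓))*(3 + 1 - (-4)*(-1)/3) - 9 = -1900*(3 + 1 - 1*4/3)/3 - 9 = -1900*(3 + 1 - 4/3)/3 - 9 = -1900*8/(3*3) - 9 = -475*32/9 - 9 = -15200/9 - 9 = -15281/9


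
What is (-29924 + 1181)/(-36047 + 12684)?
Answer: 28743/23363 ≈ 1.2303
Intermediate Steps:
(-29924 + 1181)/(-36047 + 12684) = -28743/(-23363) = -28743*(-1/23363) = 28743/23363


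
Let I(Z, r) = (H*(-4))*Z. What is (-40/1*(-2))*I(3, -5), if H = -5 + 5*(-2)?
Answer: 14400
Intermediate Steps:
H = -15 (H = -5 - 10 = -15)
I(Z, r) = 60*Z (I(Z, r) = (-15*(-4))*Z = 60*Z)
(-40/1*(-2))*I(3, -5) = (-40/1*(-2))*(60*3) = (-40*1*(-2))*180 = -40*(-2)*180 = 80*180 = 14400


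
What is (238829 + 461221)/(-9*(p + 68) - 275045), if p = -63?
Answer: -70005/27509 ≈ -2.5448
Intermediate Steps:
(238829 + 461221)/(-9*(p + 68) - 275045) = (238829 + 461221)/(-9*(-63 + 68) - 275045) = 700050/(-9*5 - 275045) = 700050/(-45 - 275045) = 700050/(-275090) = 700050*(-1/275090) = -70005/27509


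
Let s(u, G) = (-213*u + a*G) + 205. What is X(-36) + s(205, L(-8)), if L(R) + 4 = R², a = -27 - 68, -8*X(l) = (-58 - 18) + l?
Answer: -49146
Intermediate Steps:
X(l) = 19/2 - l/8 (X(l) = -((-58 - 18) + l)/8 = -(-76 + l)/8 = 19/2 - l/8)
a = -95
L(R) = -4 + R²
s(u, G) = 205 - 213*u - 95*G (s(u, G) = (-213*u - 95*G) + 205 = 205 - 213*u - 95*G)
X(-36) + s(205, L(-8)) = (19/2 - ⅛*(-36)) + (205 - 213*205 - 95*(-4 + (-8)²)) = (19/2 + 9/2) + (205 - 43665 - 95*(-4 + 64)) = 14 + (205 - 43665 - 95*60) = 14 + (205 - 43665 - 5700) = 14 - 49160 = -49146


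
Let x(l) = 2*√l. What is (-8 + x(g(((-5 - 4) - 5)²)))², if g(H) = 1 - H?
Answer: 4*(4 - I*√195)² ≈ -716.0 - 446.86*I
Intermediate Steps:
(-8 + x(g(((-5 - 4) - 5)²)))² = (-8 + 2*√(1 - ((-5 - 4) - 5)²))² = (-8 + 2*√(1 - (-9 - 5)²))² = (-8 + 2*√(1 - 1*(-14)²))² = (-8 + 2*√(1 - 1*196))² = (-8 + 2*√(1 - 196))² = (-8 + 2*√(-195))² = (-8 + 2*(I*√195))² = (-8 + 2*I*√195)²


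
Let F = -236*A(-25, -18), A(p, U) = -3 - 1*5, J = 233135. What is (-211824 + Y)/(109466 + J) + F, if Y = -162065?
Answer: 646456799/342601 ≈ 1886.9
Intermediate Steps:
A(p, U) = -8 (A(p, U) = -3 - 5 = -8)
F = 1888 (F = -236*(-8) = 1888)
(-211824 + Y)/(109466 + J) + F = (-211824 - 162065)/(109466 + 233135) + 1888 = -373889/342601 + 1888 = 646456799/342601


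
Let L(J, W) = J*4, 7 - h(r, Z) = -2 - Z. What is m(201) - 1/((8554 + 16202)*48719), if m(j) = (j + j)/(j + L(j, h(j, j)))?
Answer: 2412175123/6030437820 ≈ 0.40000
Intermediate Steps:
h(r, Z) = 9 + Z (h(r, Z) = 7 - (-2 - Z) = 7 + (2 + Z) = 9 + Z)
L(J, W) = 4*J
m(j) = ⅖ (m(j) = (j + j)/(j + 4*j) = (2*j)/((5*j)) = (2*j)*(1/(5*j)) = ⅖)
m(201) - 1/((8554 + 16202)*48719) = ⅖ - 1/((8554 + 16202)*48719) = ⅖ - 1/(24756*48719) = ⅖ - 1*1/1206087564 = ⅖ - 1/1206087564 = 2412175123/6030437820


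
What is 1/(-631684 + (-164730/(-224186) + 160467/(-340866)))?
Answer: -12736230846/8045269882991111 ≈ -1.5831e-6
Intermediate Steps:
1/(-631684 + (-164730/(-224186) + 160467/(-340866))) = 1/(-631684 + (-164730*(-1/224186) + 160467*(-1/340866))) = 1/(-631684 + (82365/112093 - 53489/113622)) = 1/(-631684 + 3362733553/12736230846) = 1/(-8045269882991111/12736230846) = -12736230846/8045269882991111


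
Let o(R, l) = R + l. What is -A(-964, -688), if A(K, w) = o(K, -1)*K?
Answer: -930260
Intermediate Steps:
A(K, w) = K*(-1 + K) (A(K, w) = (K - 1)*K = (-1 + K)*K = K*(-1 + K))
-A(-964, -688) = -(-964)*(-1 - 964) = -(-964)*(-965) = -1*930260 = -930260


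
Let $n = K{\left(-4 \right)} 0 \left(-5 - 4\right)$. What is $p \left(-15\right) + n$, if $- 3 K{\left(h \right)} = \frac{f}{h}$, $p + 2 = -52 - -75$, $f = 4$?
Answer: $-315$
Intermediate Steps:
$p = 21$ ($p = -2 - -23 = -2 + \left(-52 + 75\right) = -2 + 23 = 21$)
$K{\left(h \right)} = - \frac{4}{3 h}$ ($K{\left(h \right)} = - \frac{4 \frac{1}{h}}{3} = - \frac{4}{3 h}$)
$n = 0$ ($n = - \frac{4}{3 \left(-4\right)} 0 \left(-5 - 4\right) = \left(- \frac{4}{3}\right) \left(- \frac{1}{4}\right) 0 \left(-5 - 4\right) = \frac{1}{3} \cdot 0 \left(-9\right) = 0 \left(-9\right) = 0$)
$p \left(-15\right) + n = 21 \left(-15\right) + 0 = -315 + 0 = -315$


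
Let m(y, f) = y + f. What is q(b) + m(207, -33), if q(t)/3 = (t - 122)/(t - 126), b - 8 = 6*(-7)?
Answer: 7077/40 ≈ 176.93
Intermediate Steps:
m(y, f) = f + y
b = -34 (b = 8 + 6*(-7) = 8 - 42 = -34)
q(t) = 3*(-122 + t)/(-126 + t) (q(t) = 3*((t - 122)/(t - 126)) = 3*((-122 + t)/(-126 + t)) = 3*(-122 + t)/(-126 + t))
q(b) + m(207, -33) = 3*(-122 - 34)/(-126 - 34) + (-33 + 207) = 3*(-156)/(-160) + 174 = 3*(-1/160)*(-156) + 174 = 117/40 + 174 = 7077/40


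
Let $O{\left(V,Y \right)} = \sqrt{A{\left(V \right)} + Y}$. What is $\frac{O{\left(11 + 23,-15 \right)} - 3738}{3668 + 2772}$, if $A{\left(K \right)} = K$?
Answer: $- \frac{267}{460} + \frac{\sqrt{19}}{6440} \approx -0.57976$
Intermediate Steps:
$O{\left(V,Y \right)} = \sqrt{V + Y}$
$\frac{O{\left(11 + 23,-15 \right)} - 3738}{3668 + 2772} = \frac{\sqrt{\left(11 + 23\right) - 15} - 3738}{3668 + 2772} = \frac{\sqrt{34 - 15} - 3738}{6440} = \left(\sqrt{19} - 3738\right) \frac{1}{6440} = \left(-3738 + \sqrt{19}\right) \frac{1}{6440} = - \frac{267}{460} + \frac{\sqrt{19}}{6440}$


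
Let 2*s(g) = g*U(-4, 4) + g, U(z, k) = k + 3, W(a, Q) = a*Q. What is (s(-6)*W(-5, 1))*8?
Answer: 960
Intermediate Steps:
W(a, Q) = Q*a
U(z, k) = 3 + k
s(g) = 4*g (s(g) = (g*(3 + 4) + g)/2 = (g*7 + g)/2 = (7*g + g)/2 = (8*g)/2 = 4*g)
(s(-6)*W(-5, 1))*8 = ((4*(-6))*(1*(-5)))*8 = -24*(-5)*8 = 120*8 = 960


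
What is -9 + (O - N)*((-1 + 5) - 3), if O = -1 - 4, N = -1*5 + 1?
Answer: -10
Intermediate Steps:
N = -4 (N = -5 + 1 = -4)
O = -5
-9 + (O - N)*((-1 + 5) - 3) = -9 + (-5 - 1*(-4))*((-1 + 5) - 3) = -9 + (-5 + 4)*(4 - 3) = -9 - 1*1 = -9 - 1 = -10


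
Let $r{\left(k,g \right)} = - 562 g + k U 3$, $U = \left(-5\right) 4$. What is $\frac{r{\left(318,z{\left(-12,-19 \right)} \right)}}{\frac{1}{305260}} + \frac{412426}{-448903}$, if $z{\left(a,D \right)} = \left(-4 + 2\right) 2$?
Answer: $- \frac{329503544124198}{64129} \approx -5.1381 \cdot 10^{9}$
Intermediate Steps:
$z{\left(a,D \right)} = -4$ ($z{\left(a,D \right)} = \left(-2\right) 2 = -4$)
$U = -20$
$r{\left(k,g \right)} = - 562 g - 60 k$ ($r{\left(k,g \right)} = - 562 g + k \left(-20\right) 3 = - 562 g + - 20 k 3 = - 562 g - 60 k$)
$\frac{r{\left(318,z{\left(-12,-19 \right)} \right)}}{\frac{1}{305260}} + \frac{412426}{-448903} = \frac{\left(-562\right) \left(-4\right) - 19080}{\frac{1}{305260}} + \frac{412426}{-448903} = \left(2248 - 19080\right) \frac{1}{\frac{1}{305260}} + 412426 \left(- \frac{1}{448903}\right) = \left(-16832\right) 305260 - \frac{58918}{64129} = -5138136320 - \frac{58918}{64129} = - \frac{329503544124198}{64129}$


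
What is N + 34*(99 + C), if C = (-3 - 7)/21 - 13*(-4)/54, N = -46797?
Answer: -8205331/189 ≈ -43414.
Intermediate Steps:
C = 92/189 (C = -10*1/21 + 52*(1/54) = -10/21 + 26/27 = 92/189 ≈ 0.48677)
N + 34*(99 + C) = -46797 + 34*(99 + 92/189) = -46797 + 34*(18803/189) = -46797 + 639302/189 = -8205331/189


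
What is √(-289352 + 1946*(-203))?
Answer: I*√684390 ≈ 827.28*I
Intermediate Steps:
√(-289352 + 1946*(-203)) = √(-289352 - 395038) = √(-684390) = I*√684390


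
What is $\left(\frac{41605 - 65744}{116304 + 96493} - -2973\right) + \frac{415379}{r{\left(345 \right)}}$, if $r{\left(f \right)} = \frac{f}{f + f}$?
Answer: $\frac{177415431468}{212797} \approx 8.3373 \cdot 10^{5}$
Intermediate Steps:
$r{\left(f \right)} = \frac{1}{2}$ ($r{\left(f \right)} = \frac{f}{2 f} = \frac{1}{2 f} f = \frac{1}{2}$)
$\left(\frac{41605 - 65744}{116304 + 96493} - -2973\right) + \frac{415379}{r{\left(345 \right)}} = \left(\frac{41605 - 65744}{116304 + 96493} - -2973\right) + 415379 \frac{1}{\frac{1}{2}} = \left(- \frac{24139}{212797} + 2973\right) + 415379 \cdot 2 = \left(\left(-24139\right) \frac{1}{212797} + 2973\right) + 830758 = \left(- \frac{24139}{212797} + 2973\right) + 830758 = \frac{632621342}{212797} + 830758 = \frac{177415431468}{212797}$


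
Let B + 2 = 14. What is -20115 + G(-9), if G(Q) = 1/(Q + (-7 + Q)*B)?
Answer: -4043116/201 ≈ -20115.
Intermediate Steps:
B = 12 (B = -2 + 14 = 12)
G(Q) = 1/(-84 + 13*Q) (G(Q) = 1/(Q + (-7 + Q)*12) = 1/(Q + (-84 + 12*Q)) = 1/(-84 + 13*Q))
-20115 + G(-9) = -20115 + 1/(-84 + 13*(-9)) = -20115 + 1/(-84 - 117) = -20115 + 1/(-201) = -20115 - 1/201 = -4043116/201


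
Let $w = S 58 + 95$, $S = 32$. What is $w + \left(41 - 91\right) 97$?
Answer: $-2899$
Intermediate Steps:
$w = 1951$ ($w = 32 \cdot 58 + 95 = 1856 + 95 = 1951$)
$w + \left(41 - 91\right) 97 = 1951 + \left(41 - 91\right) 97 = 1951 - 4850 = -2899$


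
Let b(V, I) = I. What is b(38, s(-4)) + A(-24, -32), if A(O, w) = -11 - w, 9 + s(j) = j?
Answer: 8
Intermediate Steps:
s(j) = -9 + j
b(38, s(-4)) + A(-24, -32) = (-9 - 4) + (-11 - 1*(-32)) = -13 + (-11 + 32) = -13 + 21 = 8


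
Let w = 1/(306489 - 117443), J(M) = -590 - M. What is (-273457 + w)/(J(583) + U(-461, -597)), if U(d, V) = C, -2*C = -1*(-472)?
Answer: 51695952021/266365814 ≈ 194.08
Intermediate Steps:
C = -236 (C = -(-1)*(-472)/2 = -1/2*472 = -236)
U(d, V) = -236
w = 1/189046 ≈ 5.2897e-6
(-273457 + w)/(J(583) + U(-461, -597)) = (-273457 + 1/189046)/((-590 - 1*583) - 236) = -51695952021/(189046*((-590 - 583) - 236)) = -51695952021/(189046*(-1173 - 236)) = -51695952021/189046/(-1409) = -51695952021/189046*(-1/1409) = 51695952021/266365814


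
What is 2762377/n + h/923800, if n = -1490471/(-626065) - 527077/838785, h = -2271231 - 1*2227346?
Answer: 134007666994603246631879/85008099624337400 ≈ 1.5764e+6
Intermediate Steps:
h = -4498577 (h = -2271231 - 2227346 = -4498577)
n = 184040051146/105026786205 (n = -1490471*(-1/626065) - 527077*1/838785 = 1490471/626065 - 527077/838785 = 184040051146/105026786205 ≈ 1.7523)
2762377/n + h/923800 = 2762377/(184040051146/105026786205) - 4498577/923800 = 2762377*(105026786205/184040051146) - 4498577*1/923800 = 290123578596609285/184040051146 - 4498577/923800 = 134007666994603246631879/85008099624337400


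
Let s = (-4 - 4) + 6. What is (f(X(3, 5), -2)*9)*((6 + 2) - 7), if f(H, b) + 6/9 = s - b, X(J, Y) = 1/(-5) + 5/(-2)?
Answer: -6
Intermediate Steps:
s = -2 (s = -8 + 6 = -2)
X(J, Y) = -27/10 (X(J, Y) = 1*(-1/5) + 5*(-1/2) = -1/5 - 5/2 = -27/10)
f(H, b) = -8/3 - b (f(H, b) = -2/3 + (-2 - b) = -8/3 - b)
(f(X(3, 5), -2)*9)*((6 + 2) - 7) = ((-8/3 - 1*(-2))*9)*((6 + 2) - 7) = ((-8/3 + 2)*9)*(8 - 7) = -2/3*9*1 = -6*1 = -6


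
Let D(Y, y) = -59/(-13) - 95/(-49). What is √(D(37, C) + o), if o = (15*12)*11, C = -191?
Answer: √16450018/91 ≈ 44.570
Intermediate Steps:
D(Y, y) = 4126/637 (D(Y, y) = -59*(-1/13) - 95*(-1/49) = 59/13 + 95/49 = 4126/637)
o = 1980 (o = 180*11 = 1980)
√(D(37, C) + o) = √(4126/637 + 1980) = √(1265386/637) = √16450018/91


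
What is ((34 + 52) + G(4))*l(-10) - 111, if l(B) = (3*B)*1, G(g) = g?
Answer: -2811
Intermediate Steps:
l(B) = 3*B
((34 + 52) + G(4))*l(-10) - 111 = ((34 + 52) + 4)*(3*(-10)) - 111 = (86 + 4)*(-30) - 111 = 90*(-30) - 111 = -2700 - 111 = -2811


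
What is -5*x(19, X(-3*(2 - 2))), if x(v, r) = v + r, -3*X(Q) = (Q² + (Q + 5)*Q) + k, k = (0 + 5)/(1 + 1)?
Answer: -545/6 ≈ -90.833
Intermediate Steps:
k = 5/2 ≈ 2.5000
X(Q) = -⅚ - Q²/3 - Q*(5 + Q)/3 (X(Q) = -((Q² + (Q + 5)*Q) + 5/2)/3 = -((Q² + (5 + Q)*Q) + 5/2)/3 = -((Q² + Q*(5 + Q)) + 5/2)/3 = -(5/2 + Q² + Q*(5 + Q))/3 = -⅚ - Q²/3 - Q*(5 + Q)/3)
x(v, r) = r + v
-5*x(19, X(-3*(2 - 2))) = -5*((-⅚ - (-5)*(2 - 2) - 2*9*(2 - 2)²/3) + 19) = -5*((-⅚ - (-5)*0 - 2*(-3*0)²/3) + 19) = -5*((-⅚ - 5/3*0 - ⅔*0²) + 19) = -5*((-⅚ + 0 - ⅔*0) + 19) = -5*((-⅚ + 0 + 0) + 19) = -5*(-⅚ + 19) = -5*109/6 = -545/6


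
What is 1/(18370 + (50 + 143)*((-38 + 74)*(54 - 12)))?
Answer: 1/310186 ≈ 3.2239e-6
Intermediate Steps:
1/(18370 + (50 + 143)*((-38 + 74)*(54 - 12))) = 1/(18370 + 193*(36*42)) = 1/(18370 + 193*1512) = 1/(18370 + 291816) = 1/310186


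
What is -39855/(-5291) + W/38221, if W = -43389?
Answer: 34965588/5465603 ≈ 6.3974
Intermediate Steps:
-39855/(-5291) + W/38221 = -39855/(-5291) - 43389/38221 = -39855*(-1/5291) - 43389*1/38221 = 39855/5291 - 43389/38221 = 34965588/5465603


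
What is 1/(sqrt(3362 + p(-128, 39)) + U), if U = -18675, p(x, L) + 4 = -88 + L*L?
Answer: -6225/116250278 - sqrt(4791)/348750834 ≈ -5.3747e-5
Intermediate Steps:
p(x, L) = -92 + L**2 (p(x, L) = -4 + (-88 + L*L) = -4 + (-88 + L**2) = -92 + L**2)
1/(sqrt(3362 + p(-128, 39)) + U) = 1/(sqrt(3362 + (-92 + 39**2)) - 18675) = 1/(sqrt(3362 + (-92 + 1521)) - 18675) = 1/(sqrt(3362 + 1429) - 18675) = 1/(sqrt(4791) - 18675) = 1/(-18675 + sqrt(4791))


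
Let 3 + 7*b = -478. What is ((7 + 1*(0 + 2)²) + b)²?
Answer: 163216/49 ≈ 3330.9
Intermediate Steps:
b = -481/7 (b = -3/7 + (⅐)*(-478) = -3/7 - 478/7 = -481/7 ≈ -68.714)
((7 + 1*(0 + 2)²) + b)² = ((7 + 1*(0 + 2)²) - 481/7)² = ((7 + 1*2²) - 481/7)² = ((7 + 1*4) - 481/7)² = ((7 + 4) - 481/7)² = (11 - 481/7)² = (-404/7)² = 163216/49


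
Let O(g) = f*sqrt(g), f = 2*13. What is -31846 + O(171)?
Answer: -31846 + 78*sqrt(19) ≈ -31506.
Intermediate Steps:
f = 26
O(g) = 26*sqrt(g)
-31846 + O(171) = -31846 + 26*sqrt(171) = -31846 + 26*(3*sqrt(19)) = -31846 + 78*sqrt(19)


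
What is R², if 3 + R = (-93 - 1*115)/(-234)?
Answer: 361/81 ≈ 4.4568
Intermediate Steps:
R = -19/9 (R = -3 + (-93 - 1*115)/(-234) = -3 + (-93 - 115)*(-1/234) = -3 - 208*(-1/234) = -3 + 8/9 = -19/9 ≈ -2.1111)
R² = (-19/9)² = 361/81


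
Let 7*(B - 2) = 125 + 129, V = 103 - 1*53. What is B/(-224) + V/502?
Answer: -7017/98392 ≈ -0.071317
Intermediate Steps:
V = 50 (V = 103 - 53 = 50)
B = 268/7 (B = 2 + (125 + 129)/7 = 2 + (1/7)*254 = 2 + 254/7 = 268/7 ≈ 38.286)
B/(-224) + V/502 = (268/7)/(-224) + 50/502 = (268/7)*(-1/224) + 50*(1/502) = -67/392 + 25/251 = -7017/98392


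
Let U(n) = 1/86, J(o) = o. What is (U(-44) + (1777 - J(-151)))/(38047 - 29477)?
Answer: 165809/737020 ≈ 0.22497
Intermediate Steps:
U(n) = 1/86
(U(-44) + (1777 - J(-151)))/(38047 - 29477) = (1/86 + (1777 - 1*(-151)))/(38047 - 29477) = (1/86 + (1777 + 151))/8570 = (1/86 + 1928)*(1/8570) = (165809/86)*(1/8570) = 165809/737020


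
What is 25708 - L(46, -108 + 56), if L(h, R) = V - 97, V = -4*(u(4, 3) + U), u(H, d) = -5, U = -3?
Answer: 25773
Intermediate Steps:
V = 32 (V = -4*(-5 - 3) = -4*(-8) = 32)
L(h, R) = -65 (L(h, R) = 32 - 97 = -65)
25708 - L(46, -108 + 56) = 25708 - 1*(-65) = 25708 + 65 = 25773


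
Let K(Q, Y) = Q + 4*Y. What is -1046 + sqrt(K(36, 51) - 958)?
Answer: -1046 + I*sqrt(718) ≈ -1046.0 + 26.796*I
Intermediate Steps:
-1046 + sqrt(K(36, 51) - 958) = -1046 + sqrt((36 + 4*51) - 958) = -1046 + sqrt((36 + 204) - 958) = -1046 + sqrt(240 - 958) = -1046 + sqrt(-718) = -1046 + I*sqrt(718)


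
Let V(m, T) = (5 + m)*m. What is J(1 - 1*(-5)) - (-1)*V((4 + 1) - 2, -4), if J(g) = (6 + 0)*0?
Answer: 24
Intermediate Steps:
J(g) = 0 (J(g) = 6*0 = 0)
V(m, T) = m*(5 + m)
J(1 - 1*(-5)) - (-1)*V((4 + 1) - 2, -4) = 0 - (-1)*((4 + 1) - 2)*(5 + ((4 + 1) - 2)) = 0 - (-1)*(5 - 2)*(5 + (5 - 2)) = 0 - (-1)*3*(5 + 3) = 0 - (-1)*3*8 = 0 - (-1)*24 = 0 - 1*(-24) = 0 + 24 = 24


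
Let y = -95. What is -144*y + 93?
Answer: 13773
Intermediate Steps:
-144*y + 93 = -144*(-95) + 93 = 13680 + 93 = 13773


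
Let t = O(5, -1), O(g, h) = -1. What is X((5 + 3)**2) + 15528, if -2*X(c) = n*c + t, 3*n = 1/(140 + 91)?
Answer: 21522437/1386 ≈ 15528.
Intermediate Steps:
t = -1
n = 1/693 (n = 1/(3*(140 + 91)) = (1/3)/231 = (1/3)*(1/231) = 1/693 ≈ 0.0014430)
X(c) = 1/2 - c/1386 (X(c) = -(c/693 - 1)/2 = -(-1 + c/693)/2 = 1/2 - c/1386)
X((5 + 3)**2) + 15528 = (1/2 - (5 + 3)**2/1386) + 15528 = (1/2 - 1/1386*8**2) + 15528 = (1/2 - 1/1386*64) + 15528 = (1/2 - 32/693) + 15528 = 629/1386 + 15528 = 21522437/1386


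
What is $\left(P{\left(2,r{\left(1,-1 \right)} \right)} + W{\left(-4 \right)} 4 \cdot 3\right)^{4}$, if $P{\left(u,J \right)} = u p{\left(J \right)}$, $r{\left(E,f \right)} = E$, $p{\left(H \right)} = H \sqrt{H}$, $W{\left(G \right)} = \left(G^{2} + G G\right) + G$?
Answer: $13051691536$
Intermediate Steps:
$W{\left(G \right)} = G + 2 G^{2}$ ($W{\left(G \right)} = \left(G^{2} + G^{2}\right) + G = 2 G^{2} + G = G + 2 G^{2}$)
$p{\left(H \right)} = H^{\frac{3}{2}}$
$P{\left(u,J \right)} = u J^{\frac{3}{2}}$
$\left(P{\left(2,r{\left(1,-1 \right)} \right)} + W{\left(-4 \right)} 4 \cdot 3\right)^{4} = \left(2 \cdot 1^{\frac{3}{2}} + - 4 \left(1 + 2 \left(-4\right)\right) 4 \cdot 3\right)^{4} = \left(2 \cdot 1 + - 4 \left(1 - 8\right) 4 \cdot 3\right)^{4} = \left(2 + \left(-4\right) \left(-7\right) 4 \cdot 3\right)^{4} = \left(2 + 28 \cdot 4 \cdot 3\right)^{4} = \left(2 + 112 \cdot 3\right)^{4} = \left(2 + 336\right)^{4} = 338^{4} = 13051691536$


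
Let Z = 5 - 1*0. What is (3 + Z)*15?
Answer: 120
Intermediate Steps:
Z = 5 (Z = 5 + 0 = 5)
(3 + Z)*15 = (3 + 5)*15 = 8*15 = 120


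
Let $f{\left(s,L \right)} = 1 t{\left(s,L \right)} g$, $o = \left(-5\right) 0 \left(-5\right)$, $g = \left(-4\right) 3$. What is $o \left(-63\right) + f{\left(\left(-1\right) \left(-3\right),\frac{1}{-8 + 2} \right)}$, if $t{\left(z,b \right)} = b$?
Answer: $2$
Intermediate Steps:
$g = -12$
$o = 0$ ($o = 0 \left(-5\right) = 0$)
$f{\left(s,L \right)} = - 12 L$ ($f{\left(s,L \right)} = 1 L \left(-12\right) = L \left(-12\right) = - 12 L$)
$o \left(-63\right) + f{\left(\left(-1\right) \left(-3\right),\frac{1}{-8 + 2} \right)} = 0 \left(-63\right) - \frac{12}{-8 + 2} = 0 - \frac{12}{-6} = 0 - -2 = 0 + 2 = 2$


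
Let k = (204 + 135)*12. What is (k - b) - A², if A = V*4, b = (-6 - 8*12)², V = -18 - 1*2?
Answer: -12736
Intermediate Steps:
V = -20 (V = -18 - 2 = -20)
b = 10404 (b = (-6 - 96)² = (-102)² = 10404)
k = 4068 (k = 339*12 = 4068)
A = -80 (A = -20*4 = -80)
(k - b) - A² = (4068 - 1*10404) - 1*(-80)² = (4068 - 10404) - 1*6400 = -6336 - 6400 = -12736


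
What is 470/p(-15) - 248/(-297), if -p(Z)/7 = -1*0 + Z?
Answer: 11042/2079 ≈ 5.3112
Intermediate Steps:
p(Z) = -7*Z (p(Z) = -7*(-1*0 + Z) = -7*(0 + Z) = -7*Z)
470/p(-15) - 248/(-297) = 470/((-7*(-15))) - 248/(-297) = 470/105 - 248*(-1/297) = 470*(1/105) + 248/297 = 94/21 + 248/297 = 11042/2079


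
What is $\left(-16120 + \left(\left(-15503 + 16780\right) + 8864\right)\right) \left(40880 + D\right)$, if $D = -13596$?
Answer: $-163131036$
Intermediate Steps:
$\left(-16120 + \left(\left(-15503 + 16780\right) + 8864\right)\right) \left(40880 + D\right) = \left(-16120 + \left(\left(-15503 + 16780\right) + 8864\right)\right) \left(40880 - 13596\right) = \left(-16120 + \left(1277 + 8864\right)\right) 27284 = \left(-16120 + 10141\right) 27284 = \left(-5979\right) 27284 = -163131036$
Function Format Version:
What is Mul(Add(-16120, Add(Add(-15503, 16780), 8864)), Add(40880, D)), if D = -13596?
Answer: -163131036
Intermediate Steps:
Mul(Add(-16120, Add(Add(-15503, 16780), 8864)), Add(40880, D)) = Mul(Add(-16120, Add(Add(-15503, 16780), 8864)), Add(40880, -13596)) = Mul(Add(-16120, Add(1277, 8864)), 27284) = Mul(Add(-16120, 10141), 27284) = Mul(-5979, 27284) = -163131036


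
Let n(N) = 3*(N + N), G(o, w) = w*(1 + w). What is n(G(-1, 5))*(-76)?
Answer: -13680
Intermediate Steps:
n(N) = 6*N (n(N) = 3*(2*N) = 6*N)
n(G(-1, 5))*(-76) = (6*(5*(1 + 5)))*(-76) = (6*(5*6))*(-76) = (6*30)*(-76) = 180*(-76) = -13680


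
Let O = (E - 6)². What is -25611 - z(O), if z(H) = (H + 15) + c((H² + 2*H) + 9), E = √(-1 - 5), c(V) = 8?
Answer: -25664 + 12*I*√6 ≈ -25664.0 + 29.394*I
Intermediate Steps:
E = I*√6 (E = √(-6) = I*√6 ≈ 2.4495*I)
O = (-6 + I*√6)² (O = (I*√6 - 6)² = (-6 + I*√6)² ≈ 30.0 - 29.394*I)
z(H) = 23 + H (z(H) = (H + 15) + 8 = (15 + H) + 8 = 23 + H)
-25611 - z(O) = -25611 - (23 + (6 - I*√6)²) = -25611 + (-23 - (6 - I*√6)²) = -25634 - (6 - I*√6)²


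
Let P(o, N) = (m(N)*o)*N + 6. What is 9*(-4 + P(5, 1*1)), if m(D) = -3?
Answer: -117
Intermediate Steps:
P(o, N) = 6 - 3*N*o (P(o, N) = (-3*o)*N + 6 = -3*N*o + 6 = 6 - 3*N*o)
9*(-4 + P(5, 1*1)) = 9*(-4 + (6 - 3*1*1*5)) = 9*(-4 + (6 - 3*1*5)) = 9*(-4 + (6 - 15)) = 9*(-4 - 9) = 9*(-13) = -117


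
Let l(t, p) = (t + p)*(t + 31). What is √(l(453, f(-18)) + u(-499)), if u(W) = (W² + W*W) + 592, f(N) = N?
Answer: √709134 ≈ 842.10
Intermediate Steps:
l(t, p) = (31 + t)*(p + t) (l(t, p) = (p + t)*(31 + t) = (31 + t)*(p + t))
u(W) = 592 + 2*W² (u(W) = (W² + W²) + 592 = 2*W² + 592 = 592 + 2*W²)
√(l(453, f(-18)) + u(-499)) = √((453² + 31*(-18) + 31*453 - 18*453) + (592 + 2*(-499)²)) = √((205209 - 558 + 14043 - 8154) + (592 + 2*249001)) = √(210540 + (592 + 498002)) = √(210540 + 498594) = √709134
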